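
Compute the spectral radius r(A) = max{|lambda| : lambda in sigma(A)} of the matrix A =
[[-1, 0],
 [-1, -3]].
r(A) = 3

The eigenvalues of A are the roots of its characteristic polynomial. With M = A (coefficients from the trace and determinant):
  p(λ) = det(λ I - M) = λ^2 + 4λ + 3.
For λ^2 + 4λ + 3 the discriminant is 4. It is a perfect square (2^2), so the roots are rational: λ = (-4 ± 2)/2 = -1, -3.
Thus the eigenvalues (to 4 decimals) are -1 (modulus 1); -3 (modulus 3). The spectral radius is the largest modulus: r(A) = 3. (Cross-check: r(A) ≤ ||A||_2 ≈ 3.1796; equality holds whenever A is normal, though it can also hold for some non-normal A.)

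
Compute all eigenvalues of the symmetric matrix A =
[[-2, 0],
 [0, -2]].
sigma(A) ≈ {-2} (-2 with multiplicity 2)

A is real symmetric, so its spectrum consists of real eigenvalues. Expanding the characteristic polynomial of the displayed matrix gives
  det(λ I - A) = p(λ) = λ^2 + (4)λ + (4).
Solving p(λ) = 0 yields eigenvalues ≈ -2, -2. (A is shown rounded to 4 decimals, so these recover the underlying integer eigenvalues to within that precision.)
Verification: the trace of A = -4 equals the sum of eigenvalues -4, and det(A) ≈ 4.0000 matches the eigenvalue product 4.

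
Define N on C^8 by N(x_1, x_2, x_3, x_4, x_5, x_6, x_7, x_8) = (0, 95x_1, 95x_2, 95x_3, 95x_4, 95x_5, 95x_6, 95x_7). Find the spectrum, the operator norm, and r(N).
sigma(N) = {0}; ||N|| = 95; r(N) = 0. (N is nilpotent with N^8 = 0.)

On C^8, N is a strictly lower-triangular matrix with 95 on the subdiagonal and zeros elsewhere, so its characteristic polynomial is lambda^8 and every eigenvalue is 0: sigma(N) = {0}. For the operator norm, N e_i = 95e_{i+1} for i = 1, ..., 7 and N e_8 = 0, so the singular values of N are 95 (with multiplicity 7) and 0; hence ||N|| = 95. The spectral radius r(N) = max|lambda| = 0. Note ||N|| > r(N) — characteristic of non-normal nilpotent operators. Indeed N^8 = 0.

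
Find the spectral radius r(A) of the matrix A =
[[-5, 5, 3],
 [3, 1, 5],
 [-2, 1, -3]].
r(A) ≈ 6.976

The eigenvalues of A are the roots of its characteristic polynomial. With M = A (coefficients from the trace, the sum of principal 2x2 minors, and det A):
  p(λ) = det(λ I - M) = λ^3 + 7λ^2 - 7λ - 50.
No integer candidate from the rational root theorem (±divisors of 50) is a root, so the roots are irrational. The cubic discriminant is Δ = 48973 > 0, so there are three distinct real roots. p(-7) = -1 and p(-6) = 28 have opposite signs, so a root lies in (-7, -6); Newton's method refines it to λ ≈ -6.976. p(-3) = 7 and p(-2) = -16 have opposite signs, so a root lies in (-3, -2); Newton's method refines it to λ ≈ -2.6892. p(2) = -28 and p(3) = 19 have opposite signs, so a root lies in (2, 3); Newton's method refines it to λ ≈ 2.6652. Check (Vieta): the three roots sum to -7, matching tr M = -7.
Thus the eigenvalues (to 4 decimals) are -6.976 (modulus 6.976); -2.6892 (modulus 2.6892); 2.6652 (modulus 2.6652). The spectral radius is the largest modulus: r(A) ≈ 6.976. (Cross-check: r(A) ≤ ||A||_2 ≈ 7.7544; equality holds whenever A is normal, though it can also hold for some non-normal A.)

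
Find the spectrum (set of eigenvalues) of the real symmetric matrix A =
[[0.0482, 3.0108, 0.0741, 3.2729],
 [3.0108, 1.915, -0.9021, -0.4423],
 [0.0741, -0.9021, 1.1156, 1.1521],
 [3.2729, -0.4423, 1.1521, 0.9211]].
sigma(A) ≈ {-4, 0, 3, 5}

A is real symmetric, so its spectrum consists of real eigenvalues. Expanding the characteristic polynomial of the displayed matrix gives
  det(λ I - A) = p(λ) = λ^4 + (-4)λ^3 + (-17)λ^2 + (60)λ + (0.0027).
Solving p(λ) = 0 yields eigenvalues ≈ -4, 0, 3, 5. (A is shown rounded to 4 decimals, so these recover the underlying integer eigenvalues to within that precision.)
Verification: the trace of A = 4 equals the sum of eigenvalues 4, and det(A) ≈ 0.0027 matches the eigenvalue product 0.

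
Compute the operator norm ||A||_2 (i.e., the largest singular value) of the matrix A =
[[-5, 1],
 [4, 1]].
||A||_2 = sqrt((43 + sqrt(1525))/2) ≈ 6.4051 (= sqrt(largest eigenvalue of A^T A))

||A||_2 = sigma_max(A) = sqrt(lambda_max(A^T A)). Form the symmetric matrix M = A^T A =
[[41, -1],
 [-1, 2]].
Its characteristic polynomial (trace, determinant of M give the coefficients) is
  p(λ) = det(λ I - M) = λ^2 - 43λ + 81.
For λ^2 - 43λ + 81 the discriminant is 1525. It is nonnegative but not a perfect square, so the roots are real and irrational: λ = (43 ± sqrt(1525))/2 ≈ 41.0256, 1.9744.
So the eigenvalues of A^T A are ≈ 1.9744, 41.0256 (all ≥ 0, as they must be for A^T A). The largest is λ_max = (43 + sqrt(1525))/2 ≈ 41.0256, hence ||A||_2 = sqrt(λ_max) = sqrt((43 + sqrt(1525))/2) ≈ 6.4051.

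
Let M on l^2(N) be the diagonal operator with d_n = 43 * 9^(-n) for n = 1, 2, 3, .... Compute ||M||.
||M|| = 43/9 (attained at n = 1)

For M diagonal, ||M|| = sup_n |d_n|. The sequence d_n = 43 * 9^(-n) is positive and strictly decreasing (ratio 9^(-1) < 1), so the supremum is d_1 = 43/9. Hence ||M|| = 43/9.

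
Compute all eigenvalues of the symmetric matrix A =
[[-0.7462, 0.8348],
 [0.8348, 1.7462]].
sigma(A) ≈ {-1, 2}

A is real symmetric, so its spectrum consists of real eigenvalues. Expanding the characteristic polynomial of the displayed matrix gives
  det(λ I - A) = p(λ) = λ^2 + (-1)λ + (-2).
Solving p(λ) = 0 yields eigenvalues ≈ -1, 2. (A is shown rounded to 4 decimals, so these recover the underlying integer eigenvalues to within that precision.)
Verification: the trace of A = 1 equals the sum of eigenvalues 1, and det(A) ≈ -1.9999 matches the eigenvalue product -2.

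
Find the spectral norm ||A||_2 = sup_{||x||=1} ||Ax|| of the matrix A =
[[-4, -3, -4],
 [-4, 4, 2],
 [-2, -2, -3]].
||A||_2 ≈ 7.7138 (= sqrt(largest eigenvalue of A^T A))

||A||_2 = sigma_max(A) = sqrt(lambda_max(A^T A)). Form the symmetric matrix M = A^T A =
[[36, 0, 14],
 [0, 29, 26],
 [14, 26, 29]].
Its characteristic polynomial (trace, sum of principal 2x2 minors, determinant of M give the coefficients) is
  p(λ) = det(λ I - M) = λ^3 - 94λ^2 + 2057λ - 256.
No integer candidate from the rational root theorem (±divisors of 256) is a root, so the roots are irrational. The cubic discriminant is Δ = 2611305568 > 0, so there are three distinct real roots. p(0) = -256 and p(1) = 1708 have opposite signs, so a root lies in (0, 1); Newton's method refines it to λ ≈ 0.1252. p(34) = 322 and p(35) = -536 have opposite signs, so a root lies in (34, 35); Newton's method refines it to λ ≈ 34.3727. p(59) = -728 and p(60) = 764 have opposite signs, so a root lies in (59, 60); Newton's method refines it to λ ≈ 59.5021. Check (Vieta): the three roots sum to 94, matching tr M = 94.
So the eigenvalues of A^T A are ≈ 0.1252, 34.3727, 59.5021 (all ≥ 0, as they must be for A^T A). The largest is λ_max ≈ 59.5021, hence ||A||_2 = sqrt(λ_max) ≈ 7.7138.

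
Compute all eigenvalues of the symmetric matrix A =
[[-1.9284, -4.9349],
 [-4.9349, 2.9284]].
sigma(A) ≈ {-5, 6}

A is real symmetric, so its spectrum consists of real eigenvalues. Expanding the characteristic polynomial of the displayed matrix gives
  det(λ I - A) = p(λ) = λ^2 + (-1)λ + (-30).
Solving p(λ) = 0 yields eigenvalues ≈ -5, 6. (A is shown rounded to 4 decimals, so these recover the underlying integer eigenvalues to within that precision.)
Verification: the trace of A = 1 equals the sum of eigenvalues 1, and det(A) ≈ -30.0004 matches the eigenvalue product -30.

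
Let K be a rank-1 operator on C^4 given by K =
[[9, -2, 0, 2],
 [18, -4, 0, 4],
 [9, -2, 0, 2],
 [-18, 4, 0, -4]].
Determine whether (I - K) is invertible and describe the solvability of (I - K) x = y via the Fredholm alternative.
(I - K) is singular (det(I - K) = 0, i.e. 1 ∈ sigma(K)). (I - K) x = y is solvable iff y ⊥ ker((I - K)^*) = span{(9, -2, 0, 2)}, i.e. iff 9y_1 - 2y_2 + 2y_4 = 0. When solvable, the solutions are x = y + c·(1, 2, 1, -2), c arbitrary (ker(I - K) = span{(1, 2, 1, -2)}, dimension 1).

K has rank 1, so it is an outer product K = u v^T: every row of K is a multiple of one row vector. Reading off the entries, u = (1, 2, 1, -2) and v = (9, -2, 0, 2) (row i of K equals u_i·v^T). A rank-one matrix u v^T satisfies K u = u (v·u) and kills the (3)-dimensional subspace v^⊥, so its characteristic polynomial is lambda^3 (lambda - v·u) with v·u = tr K = 1. Hence the eigenvalues of I - K are 1 (multiplicity 3) and 1 - (1) = 0, so det(I - K) = 0. (Direct check: I - K =
[[-8, 2, 0, -2],
 [-18, 5, 0, -4],
 [-9, 2, 1, -2],
 [18, -4, 0, 5]]
has determinant 0.) So 1 is an eigenvalue of K and (I - K) is not invertible. The finite-dimensional Fredholm alternative says: either (I - K) is invertible, or ker(I - K) ≠ {0} and then range(I - K) = ker((I - K)^*)^⊥, with dim ker(I - K) = dim ker((I - K)^*). We are in the second case, so we need both kernels. Kernel of I - K: (I - K) u = u - u (v·u) = u - u = 0, so ker(I - K) = span{u} = span{(1, 2, 1, -2)} (it is exactly 1-dimensional because rank(I - K) = 3). Kernel of the adjoint: K is real, so (I - K)^* = I - K^T = I - v u^T, and (I - v u^T) v = v - v (u·v) = 0; hence ker((I - K)^*) = span{v} = span{(9, -2, 0, 2)}. Therefore (I - K) x = y is solvable iff <y, v> = 0, i.e. iff 9y_1 - 2y_2 + 2y_4 = 0. When this holds, K y = u (v·y) = 0, so (I - K) y = y and x = y is a particular solution; the full solution set is the line x = y + c·u = y + c·(1, 2, 1, -2), c ∈ C.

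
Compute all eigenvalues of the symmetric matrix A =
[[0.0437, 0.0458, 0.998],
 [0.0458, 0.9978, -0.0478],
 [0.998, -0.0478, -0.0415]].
sigma(A) ≈ {-1, 1} (1 with multiplicity 2)

A is real symmetric, so its spectrum consists of real eigenvalues. Expanding the characteristic polynomial of the displayed matrix gives
  det(λ I - A) = p(λ) = λ^3 + (-1)λ^2 + (-1)λ + (1).
Solving p(λ) = 0 yields eigenvalues ≈ -1, 1, 1. (A is shown rounded to 4 decimals, so these recover the underlying integer eigenvalues to within that precision.)
Verification: the trace of A = 1 equals the sum of eigenvalues 1, and det(A) ≈ -1.0000 matches the eigenvalue product -1.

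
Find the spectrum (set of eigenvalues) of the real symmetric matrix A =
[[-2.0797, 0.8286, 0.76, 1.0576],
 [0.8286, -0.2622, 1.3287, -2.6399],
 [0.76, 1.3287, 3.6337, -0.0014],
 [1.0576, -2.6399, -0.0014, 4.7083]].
sigma(A) ≈ {-3, -1, 4, 6}

A is real symmetric, so its spectrum consists of real eigenvalues. Expanding the characteristic polynomial of the displayed matrix gives
  det(λ I - A) = p(λ) = λ^4 + (-6)λ^3 + (-13)λ^2 + (66)λ + (71.998).
Solving p(λ) = 0 yields eigenvalues ≈ -3, -1, 4, 6. (A is shown rounded to 4 decimals, so these recover the underlying integer eigenvalues to within that precision.)
Verification: the trace of A = 6 equals the sum of eigenvalues 6, and det(A) ≈ 71.9980 matches the eigenvalue product 72.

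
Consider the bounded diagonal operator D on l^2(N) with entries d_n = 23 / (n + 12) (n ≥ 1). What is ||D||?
||D|| = 23/13 (attained at n = 1)

For D diagonal, ||D|| = sup_n |d_n| = sup_n 23/(n + 12). This is positive and strictly decreasing in n, so the supremum is attained at n = 1: d_1 = 23/(1 + 12) = 23/13. Hence ||D|| = 23/13.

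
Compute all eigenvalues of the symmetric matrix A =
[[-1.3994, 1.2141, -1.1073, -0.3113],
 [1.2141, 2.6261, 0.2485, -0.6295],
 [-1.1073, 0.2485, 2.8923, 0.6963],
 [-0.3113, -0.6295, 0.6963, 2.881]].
sigma(A) ≈ {-2, 2, 3, 4}

A is real symmetric, so its spectrum consists of real eigenvalues. Expanding the characteristic polynomial of the displayed matrix gives
  det(λ I - A) = p(λ) = λ^4 + (-7)λ^3 + (8)λ^2 + (28)λ + (-48).
Solving p(λ) = 0 yields eigenvalues ≈ -2, 2, 3, 4. (A is shown rounded to 4 decimals, so these recover the underlying integer eigenvalues to within that precision.)
Verification: the trace of A = 7 equals the sum of eigenvalues 7, and det(A) ≈ -47.9997 matches the eigenvalue product -48.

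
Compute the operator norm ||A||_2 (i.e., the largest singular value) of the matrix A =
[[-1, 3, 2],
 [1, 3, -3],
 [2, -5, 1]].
||A||_2 ≈ 6.859 (= sqrt(largest eigenvalue of A^T A))

||A||_2 = sigma_max(A) = sqrt(lambda_max(A^T A)). Form the symmetric matrix M = A^T A =
[[6, -10, -3],
 [-10, 43, -8],
 [-3, -8, 14]].
Its characteristic polynomial (trace, sum of principal 2x2 minors, determinant of M give the coefficients) is
  p(λ) = det(λ I - M) = λ^3 - 63λ^2 + 771λ - 961.
No integer candidate from the rational root theorem (±divisors of 961) is a root, so the roots are irrational. The cubic discriminant is Δ = 380180304 > 0, so there are three distinct real roots. p(1) = -252 and p(2) = 337 have opposite signs, so a root lies in (1, 2); Newton's method refines it to λ ≈ 1.4039. p(14) = 229 and p(15) = -196 have opposite signs, so a root lies in (14, 15); Newton's method refines it to λ ≈ 14.5501. p(47) = -68 and p(48) = 1487 have opposite signs, so a root lies in (47, 48); Newton's method refines it to λ ≈ 47.046. Check (Vieta): the three roots sum to 63, matching tr M = 63.
So the eigenvalues of A^T A are ≈ 1.4039, 14.5501, 47.046 (all ≥ 0, as they must be for A^T A). The largest is λ_max ≈ 47.046, hence ||A||_2 = sqrt(λ_max) ≈ 6.859.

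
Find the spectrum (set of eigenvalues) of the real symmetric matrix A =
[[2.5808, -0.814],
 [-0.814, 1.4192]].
sigma(A) ≈ {1, 3}

A is real symmetric, so its spectrum consists of real eigenvalues. Expanding the characteristic polynomial of the displayed matrix gives
  det(λ I - A) = p(λ) = λ^2 + (-4)λ + (3).
Solving p(λ) = 0 yields eigenvalues ≈ 1, 3. (A is shown rounded to 4 decimals, so these recover the underlying integer eigenvalues to within that precision.)
Verification: the trace of A = 4 equals the sum of eigenvalues 4, and det(A) ≈ 3.0001 matches the eigenvalue product 3.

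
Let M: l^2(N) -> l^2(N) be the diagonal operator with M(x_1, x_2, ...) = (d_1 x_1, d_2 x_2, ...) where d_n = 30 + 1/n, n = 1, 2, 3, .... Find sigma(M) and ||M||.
sigma(M) = {30 + 1/n : n ≥ 1} ∪ {30}; ||M|| = 31

A bounded diagonal operator on l^2 with diagonal entries d_n has spectrum equal to the closure of {d_n : n ≥ 1}: every d_n is an eigenvalue (with eigenvector e_n), so {d_n} ⊂ sigma(M); the spectrum is closed, so its closure is too; and for lambda not in the closure, (M - lambda I) has bounded inverse (the diagonal entries 1/(d_n - lambda) are bounded). For our sequence d_n = 30 + 1/n, n = 1, 2, 3, ...:
  - {d_n} = {30 + 1/n : n ≥ 1}; the only limit point is 30
  - closure = {30 + 1/n : n ≥ 1} ∪ {30}
For the norm: a diagonal operator has ||M|| = sup_n |d_n|. Here d_n = 30 + 1/n is positive and decreasing, so sup_n |d_n| = d_1 = 30 + 1 = 31. So ||M|| = 31.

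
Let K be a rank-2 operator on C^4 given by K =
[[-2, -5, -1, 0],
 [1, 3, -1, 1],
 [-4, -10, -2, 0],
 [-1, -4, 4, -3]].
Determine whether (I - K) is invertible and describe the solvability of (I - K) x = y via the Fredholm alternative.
(I - K) is invertible (det(I - K) = -5 ≠ 0), so for every y in C^4 the equation (I - K) x = y has a unique solution.

K has rank 2 and factors as K = U V^T = u1 v1^T + u2 v2^T with u1 = (-1, 0, -2, 1), v1 = (1, 2, 2, -1), u2 = (-1, 1, -2, -2), v2 = (1, 3, -1, 1) (multiplying out reproduces the displayed K). The nonzero eigenvalues of U V^T coincide with those of the 2 x 2 matrix G = V^T U = [[v1·u1, v1·u2], [v2·u1, v2·u2]] = [[-6, -1], [2, 2]], and by the Sylvester determinant identity det(I_4 - U V^T) = det(I_2 - V^T U) = det([[7, 1], [-2, -1]]) = (7)(-1) - (1)(-2) = -5. (Direct check: I - K =
[[3, 5, 1, 0],
 [-1, -2, 1, -1],
 [4, 10, 3, 0],
 [1, 4, -4, 4]]
has determinant -5.) The finite-dimensional Fredholm alternative says: either (I - K) is invertible, or ker(I - K) ≠ {0} and then range(I - K) = ker((I - K)^*)^⊥, with dim ker(I - K) = dim ker((I - K)^*). Since det(I - K) ≠ 0, 1 is not an eigenvalue of K and ker(I - K) = {0}, so we are in the first case: for every y there is a unique x = (I - K)^(-1) y. (Explicitly, by the Woodbury identity, (I - U V^T)^(-1) = I + U (I_2 - G)^(-1) V^T.)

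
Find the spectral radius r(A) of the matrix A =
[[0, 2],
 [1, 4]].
r(A) = (4 + sqrt(24))/2 ≈ 4.4495

The eigenvalues of A are the roots of its characteristic polynomial. With M = A (coefficients from the trace and determinant):
  p(λ) = det(λ I - M) = λ^2 - 4λ - 2.
For λ^2 - 4λ - 2 the discriminant is 24. It is nonnegative but not a perfect square, so the roots are real and irrational: λ = (4 ± sqrt(24))/2 ≈ 4.4495, -0.4495.
Thus the eigenvalues (to 4 decimals) are 4.4495 (modulus 4.4495); -0.4495 (modulus 0.4495). The spectral radius is the largest modulus: r(A) = (4 + sqrt(24))/2 ≈ 4.4495. (Cross-check: r(A) ≤ ||A||_2 ≈ 4.5616; equality holds whenever A is normal, though it can also hold for some non-normal A.)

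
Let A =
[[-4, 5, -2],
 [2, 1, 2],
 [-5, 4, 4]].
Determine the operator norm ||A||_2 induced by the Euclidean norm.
||A||_2 ≈ 9.1473 (= sqrt(largest eigenvalue of A^T A))

||A||_2 = sigma_max(A) = sqrt(lambda_max(A^T A)). Form the symmetric matrix M = A^T A =
[[45, -38, -8],
 [-38, 42, 8],
 [-8, 8, 24]].
Its characteristic polynomial (trace, sum of principal 2x2 minors, determinant of M give the coefficients) is
  p(λ) = det(λ I - M) = λ^3 - 111λ^2 + 2406λ - 10000.
No integer candidate from the rational root theorem (±divisors of 10000) is a root, so the roots are irrational. The cubic discriminant is Δ = 6279130692 > 0, so there are three distinct real roots. p(5) = -620 and p(6) = 656 have opposite signs, so a root lies in (5, 6); Newton's method refines it to λ ≈ 5.4675. p(21) = 836 and p(22) = -144 have opposite signs, so a root lies in (21, 22); Newton's method refines it to λ ≈ 21.8588. p(83) = -3194 and p(84) = 1592 have opposite signs, so a root lies in (83, 84); Newton's method refines it to λ ≈ 83.6738. Check (Vieta): the three roots sum to 111, matching tr M = 111.
So the eigenvalues of A^T A are ≈ 5.4675, 21.8588, 83.6738 (all ≥ 0, as they must be for A^T A). The largest is λ_max ≈ 83.6738, hence ||A||_2 = sqrt(λ_max) ≈ 9.1473.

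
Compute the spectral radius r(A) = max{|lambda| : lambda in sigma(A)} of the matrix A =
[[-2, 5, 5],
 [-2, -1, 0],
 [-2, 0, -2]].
r(A) ≈ 4.771

The eigenvalues of A are the roots of its characteristic polynomial. With M = A (coefficients from the trace, the sum of principal 2x2 minors, and det A):
  p(λ) = det(λ I - M) = λ^3 + 5λ^2 + 28λ + 34.
No integer candidate from the rational root theorem (±divisors of 34) is a root, so the roots are irrational. The cubic discriminant is Δ = -30740 < 0, so there is one real root and a complex-conjugate pair. p(-2) = -10 and p(-1) = 10 have opposite signs, so a root lies in (-2, -1); Newton's method refines it to λ ≈ -1.4937. Dividing out (λ - (-1.4937)) leaves approximately λ^2 + 3.5063λ + 22.7627. For λ^2 + 3.5063λ + 22.7627 the discriminant is -78.7564. It is negative, so the remaining roots are the complex-conjugate pair λ ≈ -1.7532 ± 4.4372i. Their product equals the constant term, so |λ|^2 ≈ 22.7627 and |λ| ≈ 4.771.
Thus the eigenvalues (to 4 decimals) are -1.4937 (modulus 1.4937); -1.7532 ± 4.4372i (modulus 4.771). The spectral radius is the largest modulus: r(A) ≈ 4.771. (Cross-check: r(A) ≤ ||A||_2 ≈ 7.4037; equality holds whenever A is normal, though it can also hold for some non-normal A.)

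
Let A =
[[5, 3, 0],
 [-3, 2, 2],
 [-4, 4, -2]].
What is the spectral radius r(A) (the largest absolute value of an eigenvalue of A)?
r(A) ≈ 5.3092

The eigenvalues of A are the roots of its characteristic polynomial. With M = A (coefficients from the trace, the sum of principal 2x2 minors, and det A):
  p(λ) = det(λ I - M) = λ^3 - 5λ^2 - 3λ + 102.
No integer candidate from the rational root theorem (±divisors of 102) is a root, so the roots are irrational. The cubic discriminant is Δ = -202035 < 0, so there is one real root and a complex-conjugate pair. p(-4) = -30 and p(-3) = 39 have opposite signs, so a root lies in (-4, -3); Newton's method refines it to λ ≈ -3.6186. Dividing out (λ - (-3.6186)) leaves approximately λ^2 - 8.6186λ + 28.1875. For λ^2 - 8.6186λ + 28.1875 the discriminant is -38.4695. It is negative, so the remaining roots are the complex-conjugate pair λ ≈ 4.3093 ± 3.1012i. Their product equals the constant term, so |λ|^2 ≈ 28.1875 and |λ| ≈ 5.3092.
Thus the eigenvalues (to 4 decimals) are -3.6186 (modulus 3.6186); 4.3093 ± 3.1012i (modulus 5.3092). The spectral radius is the largest modulus: r(A) ≈ 5.3092. (Cross-check: r(A) ≤ ||A||_2 ≈ 7.2343; equality holds whenever A is normal, though it can also hold for some non-normal A.)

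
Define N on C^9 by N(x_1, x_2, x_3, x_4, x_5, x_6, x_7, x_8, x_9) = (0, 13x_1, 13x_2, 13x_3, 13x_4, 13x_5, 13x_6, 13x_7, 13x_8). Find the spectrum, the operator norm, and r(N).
sigma(N) = {0}; ||N|| = 13; r(N) = 0. (N is nilpotent with N^9 = 0.)

On C^9, N is a strictly lower-triangular matrix with 13 on the subdiagonal and zeros elsewhere, so its characteristic polynomial is lambda^9 and every eigenvalue is 0: sigma(N) = {0}. For the operator norm, N e_i = 13e_{i+1} for i = 1, ..., 8 and N e_9 = 0, so the singular values of N are 13 (with multiplicity 8) and 0; hence ||N|| = 13. The spectral radius r(N) = max|lambda| = 0. Note ||N|| > r(N) — characteristic of non-normal nilpotent operators. Indeed N^9 = 0.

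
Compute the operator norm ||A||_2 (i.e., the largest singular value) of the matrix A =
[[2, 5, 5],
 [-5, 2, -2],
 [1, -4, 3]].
||A||_2 ≈ 7.6724 (= sqrt(largest eigenvalue of A^T A))

||A||_2 = sigma_max(A) = sqrt(lambda_max(A^T A)). Form the symmetric matrix M = A^T A =
[[30, -4, 23],
 [-4, 45, 9],
 [23, 9, 38]].
Its characteristic polynomial (trace, sum of principal 2x2 minors, determinant of M give the coefficients) is
  p(λ) = det(λ I - M) = λ^3 - 113λ^2 + 3574λ - 22801.
No integer candidate from the rational root theorem (±divisors of 22801) is a root, so the roots are irrational. The cubic discriminant is Δ = 612247249 > 0, so there are three distinct real roots. p(8) = -929 and p(9) = 941 have opposite signs, so a root lies in (8, 9); Newton's method refines it to λ ≈ 8.4851. p(45) = 329 and p(46) = -169 have opposite signs, so a root lies in (45, 46); Newton's method refines it to λ ≈ 45.6498. p(58) = -529 and p(59) = 91 have opposite signs, so a root lies in (58, 59); Newton's method refines it to λ ≈ 58.8651. Check (Vieta): the three roots sum to 113, matching tr M = 113.
So the eigenvalues of A^T A are ≈ 8.4851, 45.6498, 58.8651 (all ≥ 0, as they must be for A^T A). The largest is λ_max ≈ 58.8651, hence ||A||_2 = sqrt(λ_max) ≈ 7.6724.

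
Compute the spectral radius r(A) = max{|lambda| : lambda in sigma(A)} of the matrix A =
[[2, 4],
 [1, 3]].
r(A) = (5 + sqrt(17))/2 ≈ 4.5616

The eigenvalues of A are the roots of its characteristic polynomial. With M = A (coefficients from the trace and determinant):
  p(λ) = det(λ I - M) = λ^2 - 5λ + 2.
For λ^2 - 5λ + 2 the discriminant is 17. It is nonnegative but not a perfect square, so the roots are real and irrational: λ = (5 ± sqrt(17))/2 ≈ 4.5616, 0.4384.
Thus the eigenvalues (to 4 decimals) are 4.5616 (modulus 4.5616); 0.4384 (modulus 0.4384). The spectral radius is the largest modulus: r(A) = (5 + sqrt(17))/2 ≈ 4.5616. (Cross-check: r(A) ≤ ||A||_2 ≈ 5.465; equality holds whenever A is normal, though it can also hold for some non-normal A.)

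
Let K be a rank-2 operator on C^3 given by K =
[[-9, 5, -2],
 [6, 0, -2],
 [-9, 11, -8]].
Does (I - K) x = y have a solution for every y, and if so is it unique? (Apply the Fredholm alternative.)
(I - K) is invertible (det(I - K) = 64 ≠ 0), so for every y in C^3 the equation (I - K) x = y has a unique solution.

K has rank 2 and factors as K = U V^T = u1 v1^T + u2 v2^T with u1 = (-2, 3, 1), v1 = (0, 2, -2), u2 = (-3, 2, -3), v2 = (3, -3, 2) (multiplying out reproduces the displayed K). The nonzero eigenvalues of U V^T coincide with those of the 2 x 2 matrix G = V^T U = [[v1·u1, v1·u2], [v2·u1, v2·u2]] = [[4, 10], [-13, -21]], and by the Sylvester determinant identity det(I_3 - U V^T) = det(I_2 - V^T U) = det([[-3, -10], [13, 22]]) = (-3)(22) - (-10)(13) = 64. (Direct check: I - K =
[[10, -5, 2],
 [-6, 1, 2],
 [9, -11, 9]]
has determinant 64.) The finite-dimensional Fredholm alternative says: either (I - K) is invertible, or ker(I - K) ≠ {0} and then range(I - K) = ker((I - K)^*)^⊥, with dim ker(I - K) = dim ker((I - K)^*). Since det(I - K) ≠ 0, 1 is not an eigenvalue of K and ker(I - K) = {0}, so we are in the first case: for every y there is a unique x = (I - K)^(-1) y. (Explicitly, by the Woodbury identity, (I - U V^T)^(-1) = I + U (I_2 - G)^(-1) V^T.)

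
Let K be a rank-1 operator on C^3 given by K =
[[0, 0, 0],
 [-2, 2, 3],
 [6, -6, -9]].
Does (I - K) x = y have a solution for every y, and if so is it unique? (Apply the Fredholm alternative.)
(I - K) is invertible (det(I - K) = 8 ≠ 0), so for every y in C^3 the equation (I - K) x = y has a unique solution.

K has rank 1, so it is an outer product K = u v^T: every row of K is a multiple of one row vector. Reading off the entries, u = (0, -1, 3) and v = (2, -2, -3) (row i of K equals u_i·v^T). A rank-one matrix u v^T satisfies K u = u (v·u) and kills the (2)-dimensional subspace v^⊥, so its characteristic polynomial is lambda^2 (lambda - v·u) with v·u = tr K = -7. Hence the eigenvalues of I - K are 1 (multiplicity 2) and 1 - (-7) = 8, so det(I - K) = 8. (Direct check: I - K =
[[1, 0, 0],
 [2, -1, -3],
 [-6, 6, 10]]
has determinant 8.) The finite-dimensional Fredholm alternative says: either (I - K) is invertible, or ker(I - K) ≠ {0} and then range(I - K) = ker((I - K)^*)^⊥, with dim ker(I - K) = dim ker((I - K)^*). Since det(I - K) ≠ 0, 1 is not an eigenvalue of K and ker(I - K) = {0}, so we are in the first case: for every y there is a unique x = (I - K)^(-1) y. Explicitly, by the Sherman–Morrison formula, (I - u v^T)^(-1) = I + u v^T/(1 - v·u), i.e. (I - K)^(-1) = I + K/(8).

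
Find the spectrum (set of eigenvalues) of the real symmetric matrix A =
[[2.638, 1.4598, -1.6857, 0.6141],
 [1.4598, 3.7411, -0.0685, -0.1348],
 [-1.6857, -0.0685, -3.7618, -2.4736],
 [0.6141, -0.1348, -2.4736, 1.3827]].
sigma(A) ≈ {-5, 1, 3, 5}

A is real symmetric, so its spectrum consists of real eigenvalues. Expanding the characteristic polynomial of the displayed matrix gives
  det(λ I - A) = p(λ) = λ^4 + (-4)λ^3 + (-22)λ^2 + (100.0011)λ + (-75).
Solving p(λ) = 0 yields eigenvalues ≈ -5, 1, 3, 5. (A is shown rounded to 4 decimals, so these recover the underlying integer eigenvalues to within that precision.)
Verification: the trace of A = 4 equals the sum of eigenvalues 4, and det(A) ≈ -75.0000 matches the eigenvalue product -75.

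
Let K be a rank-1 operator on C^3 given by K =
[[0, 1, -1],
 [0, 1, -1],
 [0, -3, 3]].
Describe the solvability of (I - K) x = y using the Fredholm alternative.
(I - K) is invertible (det(I - K) = -3 ≠ 0), so for every y in C^3 the equation (I - K) x = y has a unique solution.

K has rank 1, so it is an outer product K = u v^T: every row of K is a multiple of one row vector. Reading off the entries, u = (-1, -1, 3) and v = (0, -1, 1) (row i of K equals u_i·v^T). A rank-one matrix u v^T satisfies K u = u (v·u) and kills the (2)-dimensional subspace v^⊥, so its characteristic polynomial is lambda^2 (lambda - v·u) with v·u = tr K = 4. Hence the eigenvalues of I - K are 1 (multiplicity 2) and 1 - (4) = -3, so det(I - K) = -3. (Direct check: I - K =
[[1, -1, 1],
 [0, 0, 1],
 [0, 3, -2]]
has determinant -3.) The finite-dimensional Fredholm alternative says: either (I - K) is invertible, or ker(I - K) ≠ {0} and then range(I - K) = ker((I - K)^*)^⊥, with dim ker(I - K) = dim ker((I - K)^*). Since det(I - K) ≠ 0, 1 is not an eigenvalue of K and ker(I - K) = {0}, so we are in the first case: for every y there is a unique x = (I - K)^(-1) y. Explicitly, by the Sherman–Morrison formula, (I - u v^T)^(-1) = I + u v^T/(1 - v·u), i.e. (I - K)^(-1) = I + K/(-3).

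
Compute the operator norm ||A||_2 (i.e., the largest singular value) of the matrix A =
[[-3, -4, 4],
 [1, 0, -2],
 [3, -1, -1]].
||A||_2 ≈ 6.8484 (= sqrt(largest eigenvalue of A^T A))

||A||_2 = sigma_max(A) = sqrt(lambda_max(A^T A)). Form the symmetric matrix M = A^T A =
[[19, 9, -17],
 [9, 17, -15],
 [-17, -15, 21]].
Its characteristic polynomial (trace, sum of principal 2x2 minors, determinant of M give the coefficients) is
  p(λ) = det(λ I - M) = λ^3 - 57λ^2 + 484λ - 484.
No integer candidate from the rational root theorem (±divisors of 484) is a root, so the roots are irrational. The cubic discriminant is Δ = 183066224 > 0, so there are three distinct real roots. p(1) = -56 and p(2) = 264 have opposite signs, so a root lies in (1, 2); Newton's method refines it to λ ≈ 1.1535. p(8) = 252 and p(9) = -16 have opposite signs, so a root lies in (8, 9); Newton's method refines it to λ ≈ 8.9462. p(46) = -1496 and p(47) = 174 have opposite signs, so a root lies in (46, 47); Newton's method refines it to λ ≈ 46.9003. Check (Vieta): the three roots sum to 57, matching tr M = 57.
So the eigenvalues of A^T A are ≈ 1.1535, 8.9462, 46.9003 (all ≥ 0, as they must be for A^T A). The largest is λ_max ≈ 46.9003, hence ||A||_2 = sqrt(λ_max) ≈ 6.8484.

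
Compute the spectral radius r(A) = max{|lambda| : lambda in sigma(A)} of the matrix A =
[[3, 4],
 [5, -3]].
r(A) = sqrt(116)/2 ≈ 5.3852

The eigenvalues of A are the roots of its characteristic polynomial. With M = A (coefficients from the trace and determinant):
  p(λ) = det(λ I - M) = λ^2 - 29.
For λ^2 - 29 the discriminant is 116. It is nonnegative but not a perfect square, so the roots are real and irrational: λ = ± sqrt(116)/2 ≈ 5.3852, -5.3852.
Thus the eigenvalues (to 4 decimals) are 5.3852 (modulus 5.3852); -5.3852 (modulus 5.3852). The spectral radius is the largest modulus: r(A) = sqrt(116)/2 ≈ 5.3852. (Cross-check: r(A) ≤ ||A||_2 ≈ 5.9083; equality holds whenever A is normal, though it can also hold for some non-normal A.)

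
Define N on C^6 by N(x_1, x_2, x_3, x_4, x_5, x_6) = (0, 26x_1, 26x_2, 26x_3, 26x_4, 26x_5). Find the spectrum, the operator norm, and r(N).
sigma(N) = {0}; ||N|| = 26; r(N) = 0. (N is nilpotent with N^6 = 0.)

On C^6, N is a strictly lower-triangular matrix with 26 on the subdiagonal and zeros elsewhere, so its characteristic polynomial is lambda^6 and every eigenvalue is 0: sigma(N) = {0}. For the operator norm, N e_i = 26e_{i+1} for i = 1, ..., 5 and N e_6 = 0, so the singular values of N are 26 (with multiplicity 5) and 0; hence ||N|| = 26. The spectral radius r(N) = max|lambda| = 0. Note ||N|| > r(N) — characteristic of non-normal nilpotent operators. Indeed N^6 = 0.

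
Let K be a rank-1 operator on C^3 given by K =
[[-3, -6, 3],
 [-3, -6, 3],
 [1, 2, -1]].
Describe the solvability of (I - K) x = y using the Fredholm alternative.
(I - K) is invertible (det(I - K) = 11 ≠ 0), so for every y in C^3 the equation (I - K) x = y has a unique solution.

K has rank 1, so it is an outer product K = u v^T: every row of K is a multiple of one row vector. Reading off the entries, u = (3, 3, -1) and v = (-1, -2, 1) (row i of K equals u_i·v^T). A rank-one matrix u v^T satisfies K u = u (v·u) and kills the (2)-dimensional subspace v^⊥, so its characteristic polynomial is lambda^2 (lambda - v·u) with v·u = tr K = -10. Hence the eigenvalues of I - K are 1 (multiplicity 2) and 1 - (-10) = 11, so det(I - K) = 11. (Direct check: I - K =
[[4, 6, -3],
 [3, 7, -3],
 [-1, -2, 2]]
has determinant 11.) The finite-dimensional Fredholm alternative says: either (I - K) is invertible, or ker(I - K) ≠ {0} and then range(I - K) = ker((I - K)^*)^⊥, with dim ker(I - K) = dim ker((I - K)^*). Since det(I - K) ≠ 0, 1 is not an eigenvalue of K and ker(I - K) = {0}, so we are in the first case: for every y there is a unique x = (I - K)^(-1) y. Explicitly, by the Sherman–Morrison formula, (I - u v^T)^(-1) = I + u v^T/(1 - v·u), i.e. (I - K)^(-1) = I + K/(11).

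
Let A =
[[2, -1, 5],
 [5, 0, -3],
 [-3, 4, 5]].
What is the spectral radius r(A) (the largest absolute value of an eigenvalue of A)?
r(A) ≈ 5.5527

The eigenvalues of A are the roots of its characteristic polynomial. With M = A (coefficients from the trace, the sum of principal 2x2 minors, and det A):
  p(λ) = det(λ I - M) = λ^3 - 7λ^2 + 42λ - 140.
No integer candidate from the rational root theorem (±divisors of 140) is a root, so the roots are irrational. The cubic discriminant is Δ = -190316 < 0, so there is one real root and a complex-conjugate pair. p(4) = -20 and p(5) = 20 have opposite signs, so a root lies in (4, 5); Newton's method refines it to λ ≈ 4.5406. Dividing out (λ - (4.5406)) leaves approximately λ^2 - 2.4594λ + 30.8329. For λ^2 - 2.4594λ + 30.8329 the discriminant is -117.2829. It is negative, so the remaining roots are the complex-conjugate pair λ ≈ 1.2297 ± 5.4149i. Their product equals the constant term, so |λ|^2 ≈ 30.8329 and |λ| ≈ 5.5527.
Thus the eigenvalues (to 4 decimals) are 4.5406 (modulus 4.5406); 1.2297 ± 5.4149i (modulus 5.5527). The spectral radius is the largest modulus: r(A) ≈ 5.5527. (Cross-check: r(A) ≤ ||A||_2 ≈ 8.8183; equality holds whenever A is normal, though it can also hold for some non-normal A.)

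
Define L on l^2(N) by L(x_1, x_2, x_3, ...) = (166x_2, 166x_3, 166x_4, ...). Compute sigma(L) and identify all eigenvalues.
sigma(L) = closed disk {z in C : |z| ≤ 166}; sigma_p(L) = open disk {z in C : |z| < 166}

Note L = 166·V where V is the unit left shift (V x)_k = x_{k+1}; so sigma(L) = 166·sigma(V) and ||L|| = 166||V||. ||L x||^2 = 27556sum_{k≥2} |x_k|^2 ≤ 27556||x||^2, with equality on {x : x_1 = 0}, so ||L|| = 166. For any lambda with |lambda| < 166, set r = lambda/166 (|r| < 1); the vector x = (1, r, r^2, ...) is in l^2 and satisfies L x = 166(r, r^2, ...) = lambda x, so lambda is an eigenvalue. On the boundary |lambda| = 166 the geometric series diverges, so no l^2 eigenvector exists, but these lambda lie in the approximate point spectrum. Hence sigma(L) is the closed disk of radius 166 and sigma_p(L) is the open disk.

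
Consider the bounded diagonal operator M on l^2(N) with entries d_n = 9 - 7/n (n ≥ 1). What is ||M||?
||M|| = 9

For a diagonal operator on l^2 with entries d_n, ||M|| = sup_n |d_n|. Here d_1 = 2, d_2 = 11/2, ..., and d_n = 9 - 7/n increases monotonically toward 9. All terms lie in [2, 9), so |d_n| = d_n and the supremum is the limit 9, which is not attained by any individual d_n. Hence ||M|| = 9.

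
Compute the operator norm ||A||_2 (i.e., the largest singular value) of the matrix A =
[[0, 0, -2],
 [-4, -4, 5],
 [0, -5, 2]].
||A||_2 ≈ 8.8107 (= sqrt(largest eigenvalue of A^T A))

||A||_2 = sigma_max(A) = sqrt(lambda_max(A^T A)). Form the symmetric matrix M = A^T A =
[[16, 16, -20],
 [16, 41, -30],
 [-20, -30, 33]].
Its characteristic polynomial (trace, sum of principal 2x2 minors, determinant of M give the coefficients) is
  p(λ) = det(λ I - M) = λ^3 - 90λ^2 + 981λ - 1600.
No integer candidate from the rational root theorem (±divisors of 1600) is a root, so the roots are irrational. The cubic discriminant is Δ = 1826851536 > 0, so there are three distinct real roots. p(1) = -708 and p(2) = 10 have opposite signs, so a root lies in (1, 2); Newton's method refines it to λ ≈ 1.9842. p(10) = 210 and p(11) = -368 have opposite signs, so a root lies in (10, 11); Newton's method refines it to λ ≈ 10.3874. p(77) = -3140 and p(78) = 1910 have opposite signs, so a root lies in (77, 78); Newton's method refines it to λ ≈ 77.6284. Check (Vieta): the three roots sum to 90, matching tr M = 90.
So the eigenvalues of A^T A are ≈ 1.9842, 10.3874, 77.6284 (all ≥ 0, as they must be for A^T A). The largest is λ_max ≈ 77.6284, hence ||A||_2 = sqrt(λ_max) ≈ 8.8107.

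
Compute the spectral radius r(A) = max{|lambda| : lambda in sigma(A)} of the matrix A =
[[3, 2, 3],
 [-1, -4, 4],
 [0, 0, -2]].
r(A) = (1 + sqrt(41))/2 ≈ 3.7016

The eigenvalues of A are the roots of its characteristic polynomial. With M = A (coefficients from the trace, the sum of principal 2x2 minors, and det A):
  p(λ) = det(λ I - M) = λ^3 + 3λ^2 - 8λ - 20.
By the rational root theorem any rational root is an integer divisor of 20. Testing λ = -2: p(-2) = -8 + 12 + 16 - 20 = 0, so λ = -2 is a root. Dividing out (λ + 2) leaves p(λ) = (λ + 2)(λ^2 + λ - 10). For λ^2 + λ - 10 the discriminant is 41. It is nonnegative but not a perfect square, so the roots are real and irrational: λ = (-1 ± sqrt(41))/2 ≈ 2.7016, -3.7016.
Thus the eigenvalues (to 4 decimals) are 2.7016 (modulus 2.7016); -3.7016 (modulus 3.7016); -2 (modulus 2). The spectral radius is the largest modulus: r(A) = (1 + sqrt(41))/2 ≈ 3.7016. (Cross-check: r(A) ≤ ||A||_2 ≈ 5.9617; equality holds whenever A is normal, though it can also hold for some non-normal A.)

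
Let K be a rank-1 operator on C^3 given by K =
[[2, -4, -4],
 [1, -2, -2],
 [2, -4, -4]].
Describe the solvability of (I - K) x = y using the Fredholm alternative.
(I - K) is invertible (det(I - K) = 5 ≠ 0), so for every y in C^3 the equation (I - K) x = y has a unique solution.

K has rank 1, so it is an outer product K = u v^T: every row of K is a multiple of one row vector. Reading off the entries, u = (-2, -1, -2) and v = (-1, 2, 2) (row i of K equals u_i·v^T). A rank-one matrix u v^T satisfies K u = u (v·u) and kills the (2)-dimensional subspace v^⊥, so its characteristic polynomial is lambda^2 (lambda - v·u) with v·u = tr K = -4. Hence the eigenvalues of I - K are 1 (multiplicity 2) and 1 - (-4) = 5, so det(I - K) = 5. (Direct check: I - K =
[[-1, 4, 4],
 [-1, 3, 2],
 [-2, 4, 5]]
has determinant 5.) The finite-dimensional Fredholm alternative says: either (I - K) is invertible, or ker(I - K) ≠ {0} and then range(I - K) = ker((I - K)^*)^⊥, with dim ker(I - K) = dim ker((I - K)^*). Since det(I - K) ≠ 0, 1 is not an eigenvalue of K and ker(I - K) = {0}, so we are in the first case: for every y there is a unique x = (I - K)^(-1) y. Explicitly, by the Sherman–Morrison formula, (I - u v^T)^(-1) = I + u v^T/(1 - v·u), i.e. (I - K)^(-1) = I + K/(5).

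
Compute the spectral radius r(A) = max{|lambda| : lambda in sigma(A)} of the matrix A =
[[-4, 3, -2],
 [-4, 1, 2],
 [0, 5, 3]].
r(A) ≈ 5.4764

The eigenvalues of A are the roots of its characteristic polynomial. With M = A (coefficients from the trace, the sum of principal 2x2 minors, and det A):
  p(λ) = det(λ I - M) = λ^3 - 11λ - 104.
No integer candidate from the rational root theorem (±divisors of 104) is a root, so the roots are irrational. The cubic discriminant is Δ = -286708 < 0, so there is one real root and a complex-conjugate pair. p(5) = -34 and p(6) = 46 have opposite signs, so a root lies in (5, 6); Newton's method refines it to λ ≈ 5.4764. Dividing out (λ - (5.4764)) leaves approximately λ^2 + 5.4764λ + 18.9907. For λ^2 + 5.4764λ + 18.9907 the discriminant is -45.972. It is negative, so the remaining roots are the complex-conjugate pair λ ≈ -2.7382 ± 3.3901i. Their product equals the constant term, so |λ|^2 ≈ 18.9907 and |λ| ≈ 4.3578.
Thus the eigenvalues (to 4 decimals) are 5.4764 (modulus 5.4764); -2.7382 ± 3.3901i (modulus 4.3578). The spectral radius is the largest modulus: r(A) ≈ 5.4764. (Cross-check: r(A) ≤ ||A||_2 ≈ 7.1817; equality holds whenever A is normal, though it can also hold for some non-normal A.)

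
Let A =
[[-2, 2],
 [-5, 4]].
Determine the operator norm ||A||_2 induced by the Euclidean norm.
||A||_2 = sqrt((49 + sqrt(2385))/2) ≈ 6.9942 (= sqrt(largest eigenvalue of A^T A))

||A||_2 = sigma_max(A) = sqrt(lambda_max(A^T A)). Form the symmetric matrix M = A^T A =
[[29, -24],
 [-24, 20]].
Its characteristic polynomial (trace, determinant of M give the coefficients) is
  p(λ) = det(λ I - M) = λ^2 - 49λ + 4.
For λ^2 - 49λ + 4 the discriminant is 2385. It is nonnegative but not a perfect square, so the roots are real and irrational: λ = (49 ± sqrt(2385))/2 ≈ 48.9182, 0.0818.
So the eigenvalues of A^T A are ≈ 0.0818, 48.9182 (all ≥ 0, as they must be for A^T A). The largest is λ_max = (49 + sqrt(2385))/2 ≈ 48.9182, hence ||A||_2 = sqrt(λ_max) = sqrt((49 + sqrt(2385))/2) ≈ 6.9942.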